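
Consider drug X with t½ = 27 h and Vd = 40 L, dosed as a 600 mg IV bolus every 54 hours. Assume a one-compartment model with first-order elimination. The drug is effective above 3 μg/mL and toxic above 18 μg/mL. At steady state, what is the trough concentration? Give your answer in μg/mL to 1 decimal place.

The dosing interval is 2 half-lives, so f = 2^(−2) = 0.25.
Accumulation ratio R = 1/(1 − f) = 1/0.75 = 4/3.
Single-dose peak C₀ = D/Vd = 600/40 = 15 μg/mL.
Steady-state peak Cmax,ss = C₀·R = 15 × 4/3 ≈ 20.000 μg/mL.
Steady-state trough Cmin,ss = Cmax,ss·f ≈ 20.000 × 0.25 ≈ 5.000 μg/mL.
Trough 5.0 μg/mL vs MEC 3 μg/mL: adequate.

5.0 μg/mL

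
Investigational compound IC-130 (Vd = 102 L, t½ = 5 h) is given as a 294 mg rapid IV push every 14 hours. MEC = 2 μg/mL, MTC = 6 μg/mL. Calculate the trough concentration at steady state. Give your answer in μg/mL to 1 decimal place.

0.5 μg/mL

k = ln2/t½ = ln2/5 ≈ 0.138629 h⁻¹; fraction remaining f = e^(−kτ) = e^(−0.138629×14) ≈ 0.1436.
Accumulation ratio R = 1/(1 − f) ≈ 1/0.8564 ≈ 1.1677.
Single-dose peak C₀ = D/Vd = 294/102 ≈ 2.882 μg/mL.
Cmax,ss = C₀/(1 − f) ≈ 2.882/0.8564 ≈ 3.365 μg/mL.
One interval later, Cmin,ss = Cmax,ss·e^(−kτ) ≈ 3.365 × 0.1436 ≈ 0.483 μg/mL.
Trough 0.5 μg/mL vs MEC 2 μg/mL: subtherapeutic.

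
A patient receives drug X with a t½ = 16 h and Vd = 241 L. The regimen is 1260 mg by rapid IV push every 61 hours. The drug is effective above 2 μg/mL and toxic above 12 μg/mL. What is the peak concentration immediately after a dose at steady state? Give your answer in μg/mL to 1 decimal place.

5.6 μg/mL

Over one 61-h interval, 61/16 ≈ 3.8125 half-lives elapse, leaving f ≈ 0.0712 of each dose.
Accumulation ratio R = 1/(1 − f) ≈ 1/0.9288 ≈ 1.0767.
Single-dose peak C₀ = D/Vd = 1260/241 ≈ 5.228 μg/mL.
Steady-state peak Cmax,ss = C₀·R ≈ 5.228 × 1.0767 ≈ 5.629 μg/mL.
Peak 5.6 μg/mL vs MTC 12 μg/mL: below toxic threshold.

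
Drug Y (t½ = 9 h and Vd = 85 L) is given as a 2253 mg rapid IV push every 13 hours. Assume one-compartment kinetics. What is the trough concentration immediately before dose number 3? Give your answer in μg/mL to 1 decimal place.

f = (1/2)^(τ/t½) = (1/2)^(13/9) ≈ 0.3674.
C₀ = D/Vd = 2253/85 ≈ 26.506 μg/mL.
Before the 3rd dose, 2 doses have been given. Superposition: Cmin = C₀·(f + f²).
≈ 26.506 × (0.3674 + 0.1350) ≈ 26.506 × 0.5024 ≈ 13.317 μg/mL.

13.3 μg/mL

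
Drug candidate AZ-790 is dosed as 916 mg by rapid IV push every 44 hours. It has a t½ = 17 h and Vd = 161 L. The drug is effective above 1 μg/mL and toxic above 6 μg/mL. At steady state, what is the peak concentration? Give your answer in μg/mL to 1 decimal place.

τ/t½ = 44/17 ≈ 2.5882, so fraction remaining f = (1/2)^(44/17) ≈ 0.1663.
At steady state, accumulation factor R = 1/(1 − e^(−kτ)) ≈ 1.1995.
Each bolus raises the concentration by D/Vd = 916/161 ≈ 5.689 μg/mL.
Cmax,ss = C₀/(1 − f) ≈ 5.689/0.8337 ≈ 6.824 μg/mL.
Peak 6.8 μg/mL vs MTC 6 μg/mL: exceeds toxic threshold.

6.8 μg/mL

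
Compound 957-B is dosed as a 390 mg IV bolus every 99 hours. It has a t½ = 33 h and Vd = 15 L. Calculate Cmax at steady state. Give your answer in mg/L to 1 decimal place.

29.7 mg/L

τ = 99 h = 3 half-lives, so f = (1/2)^3 = 0.125.
At steady state, R = 1/(1 − 0.125) = 8/7.
Single-dose peak C₀ = D/Vd = 390/15 = 26 mg/L.
Steady-state peak Cmax,ss = C₀·R = 26 × 8/7 ≈ 29.714 mg/L.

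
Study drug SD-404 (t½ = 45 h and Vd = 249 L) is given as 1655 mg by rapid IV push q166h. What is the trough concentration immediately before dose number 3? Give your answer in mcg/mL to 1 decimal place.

f = (1/2)^(τ/t½) = (1/2)^(166/45) ≈ 0.0775.
C₀ = D/Vd = 1655/249 ≈ 6.647 mcg/mL.
Before the 3rd dose, 2 doses have been given. Superposition: Cmin = C₀·(f + f²).
≈ 6.647 × (0.0775 + 0.0060) ≈ 6.647 × 0.0835 ≈ 0.555 mcg/mL.

0.6 mcg/mL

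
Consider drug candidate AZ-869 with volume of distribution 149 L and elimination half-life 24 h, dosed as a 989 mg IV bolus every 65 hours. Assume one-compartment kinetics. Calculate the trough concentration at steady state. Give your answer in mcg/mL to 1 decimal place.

1.2 mcg/mL

Over one 65-h interval, 65/24 ≈ 2.7083 half-lives elapse, leaving f ≈ 0.1530 of each dose.
At steady state, accumulation factor R = 1/(1 − e^(−kτ)) ≈ 1.1806.
Each bolus raises the concentration by D/Vd = 989/149 ≈ 6.638 mcg/mL.
Cmax,ss = C₀/(1 − f) ≈ 6.638/0.8470 ≈ 7.837 mcg/mL.
One interval later, Cmin,ss = Cmax,ss·e^(−kτ) ≈ 7.837 × 0.1530 ≈ 1.199 mcg/mL.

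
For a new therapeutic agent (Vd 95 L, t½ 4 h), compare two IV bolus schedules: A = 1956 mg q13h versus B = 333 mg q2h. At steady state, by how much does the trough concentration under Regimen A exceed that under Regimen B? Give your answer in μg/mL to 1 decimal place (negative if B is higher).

-6.0 μg/mL

Regimen A: f = (1/2)^(13/4) ≈ 0.1051; Cmin,ss = (1956/95)·f/(1−f) ≈ 2.418 μg/mL.
Regimen B: f = (1/2)^(2/4) ≈ 0.7071; Cmin,ss = (333/95)·f/(1−f) ≈ 8.462 μg/mL.
Difference ≈ 2.418 − 8.462 ≈ -6.044 μg/mL.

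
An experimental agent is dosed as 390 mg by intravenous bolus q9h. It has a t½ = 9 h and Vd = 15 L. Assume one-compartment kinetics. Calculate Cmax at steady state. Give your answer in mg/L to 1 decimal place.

52.0 mg/L

τ = 9 h = 1 half-life, so f = (1/2)^1 = 0.5.
Accumulation ratio R = 1/(1 − f) = 1/0.5 = 2/1.
Single-dose peak C₀ = D/Vd = 390/15 = 26 mg/L.
Steady-state peak Cmax,ss = C₀·R = 26 × 2/1 ≈ 52.000 mg/L.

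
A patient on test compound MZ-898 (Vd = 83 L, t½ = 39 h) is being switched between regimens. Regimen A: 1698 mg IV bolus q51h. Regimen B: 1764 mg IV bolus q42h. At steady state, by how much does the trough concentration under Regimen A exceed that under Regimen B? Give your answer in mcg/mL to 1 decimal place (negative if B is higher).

Regimen A: f = (1/2)^(51/39) ≈ 0.4040; Cmin,ss = (1698/83)·f/(1−f) ≈ 13.867 mcg/mL.
Regimen B: f = (1/2)^(42/39) ≈ 0.4740; Cmin,ss = (1764/83)·f/(1−f) ≈ 19.152 mcg/mL.
Difference ≈ 13.867 − 19.152 ≈ -5.285 mcg/mL.

-5.3 mcg/mL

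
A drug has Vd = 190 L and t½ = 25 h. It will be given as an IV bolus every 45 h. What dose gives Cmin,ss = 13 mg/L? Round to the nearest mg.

6131 mg

τ/t½ = 45/25 ≈ 1.8, so f = (1/2)^(45/25) ≈ 0.287175.
Cmin,ss = (D/Vd)·f/(1−f), so D = Cmin,ss·Vd·(1−f)/f.
D = 13 × 190 × (1−f)/f ≈ 13 × 190 × 2.48220 ≈ 6131.03 mg.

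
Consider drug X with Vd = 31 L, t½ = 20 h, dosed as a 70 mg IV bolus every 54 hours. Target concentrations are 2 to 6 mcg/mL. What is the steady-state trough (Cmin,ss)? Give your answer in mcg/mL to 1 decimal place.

Over one 54-h interval, 54/20 ≈ 2.7 half-lives elapse, leaving f ≈ 0.1539 of each dose.
At steady state, accumulation factor R = 1/(1 − e^(−kτ)) ≈ 1.1819.
Each bolus raises the concentration by D/Vd = 70/31 ≈ 2.258 mcg/mL.
Cmax,ss = C₀/(1 − f) ≈ 2.258/0.8461 ≈ 2.669 mcg/mL.
Steady-state trough Cmin,ss = Cmax,ss·f ≈ 2.669 × 0.1539 ≈ 0.411 mcg/mL.
Trough 0.4 mcg/mL vs MEC 2 mcg/mL: subtherapeutic.

0.4 mcg/mL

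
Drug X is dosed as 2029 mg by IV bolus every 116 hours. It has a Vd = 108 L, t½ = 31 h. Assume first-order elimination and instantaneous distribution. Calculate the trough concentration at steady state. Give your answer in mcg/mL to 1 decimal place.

1.5 mcg/mL

Over one 116-h interval, 116/31 ≈ 3.7419 half-lives elapse, leaving f ≈ 0.0747 of each dose.
At steady state, accumulation factor R = 1/(1 − e^(−kτ)) ≈ 1.0807.
Each bolus raises the concentration by D/Vd = 2029/108 ≈ 18.787 mcg/mL.
Cmax,ss = C₀/(1 − f) ≈ 18.787/0.9253 ≈ 20.304 mcg/mL.
One interval later, Cmin,ss = Cmax,ss·e^(−kτ) ≈ 20.304 × 0.0747 ≈ 1.517 mcg/mL.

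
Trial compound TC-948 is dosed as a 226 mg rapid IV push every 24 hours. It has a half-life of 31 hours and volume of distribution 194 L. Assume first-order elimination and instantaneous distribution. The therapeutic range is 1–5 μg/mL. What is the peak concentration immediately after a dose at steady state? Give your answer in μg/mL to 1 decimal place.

2.8 μg/mL

Over one 24-h interval, 24/31 ≈ 0.77419 half-lives elapse, leaving f ≈ 0.5847 of each dose.
At steady state, accumulation factor R = 1/(1 − e^(−kτ)) ≈ 2.4079.
Each bolus raises the concentration by D/Vd = 226/194 ≈ 1.165 μg/mL.
Steady-state peak Cmax,ss = C₀·R ≈ 1.165 × 2.4079 ≈ 2.805 μg/mL.
Peak 2.8 μg/mL vs MTC 5 μg/mL: below toxic threshold.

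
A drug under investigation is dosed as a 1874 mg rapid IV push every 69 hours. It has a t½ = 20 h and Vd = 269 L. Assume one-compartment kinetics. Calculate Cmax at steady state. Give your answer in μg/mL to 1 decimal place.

Over one 69-h interval, 69/20 ≈ 3.45 half-lives elapse, leaving f ≈ 0.0915 of each dose.
At steady state, accumulation factor R = 1/(1 − e^(−kτ)) ≈ 1.1007.
Single-dose peak C₀ = D/Vd = 1874/269 ≈ 6.967 μg/mL.
Cmax,ss = C₀/(1 − f) ≈ 6.967/0.9085 ≈ 7.669 μg/mL.

7.7 μg/mL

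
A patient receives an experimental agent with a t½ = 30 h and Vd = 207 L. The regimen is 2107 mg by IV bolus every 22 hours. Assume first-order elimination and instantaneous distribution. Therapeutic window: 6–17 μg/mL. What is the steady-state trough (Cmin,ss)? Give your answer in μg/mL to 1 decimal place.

k = ln2/t½ = ln2/30 ≈ 0.023105 h⁻¹; fraction remaining f = e^(−kτ) = e^(−0.023105×22) ≈ 0.6015.
Accumulation ratio R = 1/(1 − f) ≈ 1/0.3985 ≈ 2.5094.
Each bolus raises the concentration by D/Vd = 2107/207 ≈ 10.179 μg/mL.
Cmax,ss = C₀/(1 − f) ≈ 10.179/0.3985 ≈ 25.543 μg/mL.
Steady-state trough Cmin,ss = Cmax,ss·f ≈ 25.543 × 0.6015 ≈ 15.364 μg/mL.
Trough 15.4 μg/mL vs MEC 6 μg/mL: adequate.

15.4 μg/mL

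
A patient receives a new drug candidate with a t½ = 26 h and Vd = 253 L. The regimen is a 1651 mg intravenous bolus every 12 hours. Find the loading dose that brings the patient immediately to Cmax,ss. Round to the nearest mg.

6030 mg

f = (1/2)^(12/26) ≈ 0.726211; accumulation ratio R = 1/(1−f) ≈ 3.65245.
Loading dose to hit Cmax,ss on first dose: D_load = D_maint·R ≈ 1651 × 3.65245 ≈ 6030.19 mg.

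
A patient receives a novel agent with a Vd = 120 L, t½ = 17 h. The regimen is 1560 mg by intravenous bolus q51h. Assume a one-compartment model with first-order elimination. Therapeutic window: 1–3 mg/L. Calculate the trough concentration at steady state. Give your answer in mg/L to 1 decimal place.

The dosing interval is 3 half-lives, so f = 2^(−3) = 0.125.
Accumulation ratio R = 1/(1 − f) = 1/0.875 = 8/7.
Single-dose peak C₀ = D/Vd = 1560/120 = 13 mg/L.
Steady-state peak Cmax,ss = C₀·R = 13 × 8/7 ≈ 14.857 mg/L.
Steady-state trough Cmin,ss = Cmax,ss·f ≈ 14.857 × 0.125 ≈ 1.857 mg/L.
Trough 1.9 mg/L vs MEC 1 mg/L: adequate.

1.9 mg/L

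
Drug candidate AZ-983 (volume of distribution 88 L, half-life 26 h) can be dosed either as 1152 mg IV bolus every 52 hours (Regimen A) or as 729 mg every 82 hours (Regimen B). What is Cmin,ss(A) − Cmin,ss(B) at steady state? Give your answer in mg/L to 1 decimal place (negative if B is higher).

3.3 mg/L

Regimen A: f = (1/2)^(52/26) ≈ 0.2500; Cmin,ss = (1152/88)·f/(1−f) ≈ 4.364 mg/L.
Regimen B: f = (1/2)^(82/26) ≈ 0.1124; Cmin,ss = (729/88)·f/(1−f) ≈ 1.049 mg/L.
Difference ≈ 4.364 − 1.049 ≈ 3.315 mg/L.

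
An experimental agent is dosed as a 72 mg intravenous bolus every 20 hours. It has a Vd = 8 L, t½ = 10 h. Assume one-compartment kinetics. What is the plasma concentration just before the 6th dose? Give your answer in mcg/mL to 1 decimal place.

f = (1/2)^(τ/t½) = (1/2)^(20/10) ≈ 0.2500.
C₀ = D/Vd = 72/8 ≈ 9.000 mcg/mL.
Before the 6th dose, 5 doses have been given. Superposition: Cmin = C₀·(f + f² + … + f^5).
≈ 9.000 × (0.2500 + 0.0625 + 0.0156 + 0.0039 + 0.0010) ≈ 9.000 × 0.3330 ≈ 2.997 mcg/mL.

3.0 mcg/mL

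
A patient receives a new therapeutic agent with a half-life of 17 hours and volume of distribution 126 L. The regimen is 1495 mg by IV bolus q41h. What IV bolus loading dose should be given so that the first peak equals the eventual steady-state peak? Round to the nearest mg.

1841 mg

f = (1/2)^(41/17) ≈ 0.187926; accumulation ratio R = 1/(1−f) ≈ 1.23141.
Loading dose to hit Cmax,ss on first dose: D_load = D_maint·R ≈ 1495 × 1.23141 ≈ 1840.96 mg.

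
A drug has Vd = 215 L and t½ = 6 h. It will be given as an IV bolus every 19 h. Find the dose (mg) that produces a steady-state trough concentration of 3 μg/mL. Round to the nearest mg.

τ/t½ = 19/6 ≈ 3.1667, so f = (1/2)^(19/6) ≈ 0.111362.
Cmin,ss = (D/Vd)·f/(1−f), so D = Cmin,ss·Vd·(1−f)/f.
D = 3 × 215 × (1−f)/f ≈ 3 × 215 × 7.97972 ≈ 5146.92 mg.

5147 mg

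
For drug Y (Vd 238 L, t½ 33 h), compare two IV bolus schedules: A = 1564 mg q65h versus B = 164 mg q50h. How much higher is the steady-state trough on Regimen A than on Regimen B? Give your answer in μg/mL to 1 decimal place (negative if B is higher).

Regimen A: f = (1/2)^(65/33) ≈ 0.2553; Cmin,ss = (1564/238)·f/(1−f) ≈ 2.253 μg/mL.
Regimen B: f = (1/2)^(50/33) ≈ 0.3499; Cmin,ss = (164/238)·f/(1−f) ≈ 0.371 μg/mL.
Difference ≈ 2.253 − 0.371 ≈ 1.882 μg/mL.

1.9 μg/mL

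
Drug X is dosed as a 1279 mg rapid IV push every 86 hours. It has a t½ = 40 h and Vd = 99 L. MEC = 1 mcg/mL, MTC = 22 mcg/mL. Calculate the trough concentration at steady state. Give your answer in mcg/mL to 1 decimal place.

Over one 86-h interval, 86/40 ≈ 2.15 half-lives elapse, leaving f ≈ 0.2253 of each dose.
At steady state, accumulation factor R = 1/(1 − e^(−kτ)) ≈ 1.2908.
Single-dose peak C₀ = D/Vd = 1279/99 ≈ 12.919 mcg/mL.
Steady-state peak Cmax,ss = C₀·R ≈ 12.919 × 1.2908 ≈ 16.676 mcg/mL.
One interval later, Cmin,ss = Cmax,ss·e^(−kτ) ≈ 16.676 × 0.2253 ≈ 3.757 mcg/mL.
Trough 3.8 mcg/mL vs MEC 1 mcg/mL: adequate.

3.8 mcg/mL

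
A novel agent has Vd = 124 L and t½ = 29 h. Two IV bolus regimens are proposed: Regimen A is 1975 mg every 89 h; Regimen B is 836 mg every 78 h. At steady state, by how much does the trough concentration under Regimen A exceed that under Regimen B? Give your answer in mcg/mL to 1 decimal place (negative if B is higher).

0.9 mcg/mL

Regimen A: f = (1/2)^(89/29) ≈ 0.1192; Cmin,ss = (1975/124)·f/(1−f) ≈ 2.155 mcg/mL.
Regimen B: f = (1/2)^(78/29) ≈ 0.1550; Cmin,ss = (836/124)·f/(1−f) ≈ 1.237 mcg/mL.
Difference ≈ 2.155 − 1.237 ≈ 0.918 mcg/mL.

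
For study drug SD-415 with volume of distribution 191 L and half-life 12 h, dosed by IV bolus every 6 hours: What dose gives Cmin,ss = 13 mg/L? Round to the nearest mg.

τ/t½ = 6/12 ≈ 0.5, so f = (1/2)^(6/12) ≈ 0.707107.
Cmin,ss = (D/Vd)·f/(1−f), so D = Cmin,ss·Vd·(1−f)/f.
D = 13 × 191 × (1−f)/f ≈ 13 × 191 × 0.41421 ≈ 1028.48 mg.

1028 mg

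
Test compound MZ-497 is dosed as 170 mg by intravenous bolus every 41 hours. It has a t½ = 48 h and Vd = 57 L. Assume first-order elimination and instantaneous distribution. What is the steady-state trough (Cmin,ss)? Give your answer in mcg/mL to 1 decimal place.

3.7 mcg/mL

Over one 41-h interval, 41/48 ≈ 0.85417 half-lives elapse, leaving f ≈ 0.5532 of each dose.
Accumulation ratio R = 1/(1 − f) ≈ 1/0.4468 ≈ 2.2381.
Single-dose peak C₀ = D/Vd = 170/57 ≈ 2.982 mcg/mL.
Cmax,ss = C₀/(1 − f) ≈ 2.982/0.4468 ≈ 6.674 mcg/mL.
Steady-state trough Cmin,ss = Cmax,ss·f ≈ 6.674 × 0.5532 ≈ 3.692 mcg/mL.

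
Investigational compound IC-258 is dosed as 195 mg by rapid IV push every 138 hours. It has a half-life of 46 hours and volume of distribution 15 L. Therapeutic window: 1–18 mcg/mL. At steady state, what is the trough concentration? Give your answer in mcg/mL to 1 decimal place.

The dosing interval is 3 half-lives, so f = 2^(−3) = 0.125.
At steady state, R = 1/(1 − 0.125) = 8/7.
Single-dose peak C₀ = D/Vd = 195/15 = 13 mcg/mL.
Steady-state peak Cmax,ss = C₀·R = 13 × 8/7 ≈ 14.857 mcg/mL.
Steady-state trough Cmin,ss = Cmax,ss·f ≈ 14.857 × 0.125 ≈ 1.857 mcg/mL.
Trough 1.9 mcg/mL vs MEC 1 mcg/mL: adequate.

1.9 mcg/mL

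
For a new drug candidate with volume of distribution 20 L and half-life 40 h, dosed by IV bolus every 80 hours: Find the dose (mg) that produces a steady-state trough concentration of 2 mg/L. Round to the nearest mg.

120 mg

τ/t½ = 80/40 ≈ 2, so f = (1/2)^(80/40) ≈ 0.250000.
Cmin,ss = (D/Vd)·f/(1−f), so D = Cmin,ss·Vd·(1−f)/f.
D = 2 × 20 × (1−f)/f ≈ 2 × 20 × 3.00000 ≈ 120.00 mg.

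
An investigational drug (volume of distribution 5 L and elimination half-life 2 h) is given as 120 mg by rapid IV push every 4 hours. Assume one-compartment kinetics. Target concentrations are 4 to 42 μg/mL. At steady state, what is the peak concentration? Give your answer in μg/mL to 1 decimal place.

τ = 4 h = 2 half-lives, so f = (1/2)^2 = 0.25.
At steady state, R = 1/(1 − 0.25) = 4/3.
Single-dose peak C₀ = D/Vd = 120/5 = 24 μg/mL.
Steady-state peak Cmax,ss = C₀·R = 24 × 4/3 ≈ 32.000 μg/mL.
Peak 32.0 μg/mL vs MTC 42 μg/mL: below toxic threshold.

32.0 μg/mL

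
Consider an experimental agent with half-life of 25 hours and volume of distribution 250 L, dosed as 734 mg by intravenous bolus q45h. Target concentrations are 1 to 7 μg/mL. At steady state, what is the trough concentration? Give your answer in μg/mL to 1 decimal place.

1.2 μg/mL

τ/t½ = 45/25 ≈ 1.8, so fraction remaining f = (1/2)^(45/25) ≈ 0.2872.
Each bolus raises the concentration by D/Vd = 734/250 ≈ 2.936 μg/mL.
Steady-state trough Cmin,ss = C₀·f/(1−f) ≈ 2.936 × 0.2872/0.7128 ≈ 1.183 μg/mL.
Trough 1.2 μg/mL vs MEC 1 μg/mL: adequate.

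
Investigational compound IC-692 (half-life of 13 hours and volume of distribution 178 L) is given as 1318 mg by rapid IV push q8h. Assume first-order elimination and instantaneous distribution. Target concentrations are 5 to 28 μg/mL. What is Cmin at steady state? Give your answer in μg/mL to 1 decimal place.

13.9 μg/mL

Over one 8-h interval, 8/13 ≈ 0.61538 half-lives elapse, leaving f ≈ 0.6528 of each dose.
Accumulation ratio R = 1/(1 − f) ≈ 1/0.3472 ≈ 2.8802.
Each bolus raises the concentration by D/Vd = 1318/178 ≈ 7.404 μg/mL.
Steady-state peak Cmax,ss = C₀·R ≈ 7.404 × 2.8802 ≈ 21.325 μg/mL.
One interval later, Cmin,ss = Cmax,ss·e^(−kτ) ≈ 21.325 × 0.6528 ≈ 13.921 μg/mL.
Trough 13.9 μg/mL vs MEC 5 μg/mL: adequate.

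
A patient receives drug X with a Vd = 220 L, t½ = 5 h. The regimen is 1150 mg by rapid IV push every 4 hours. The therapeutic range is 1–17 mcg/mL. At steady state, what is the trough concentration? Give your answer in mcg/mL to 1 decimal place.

Over one 4-h interval, 4/5 ≈ 0.8 half-lives elapse, leaving f ≈ 0.5743 of each dose.
At steady state, accumulation factor R = 1/(1 − e^(−kτ)) ≈ 2.3491.
Each bolus raises the concentration by D/Vd = 1150/220 ≈ 5.227 mcg/mL.
Cmax,ss = C₀/(1 − f) ≈ 5.227/0.4257 ≈ 12.279 mcg/mL.
Steady-state trough Cmin,ss = Cmax,ss·f ≈ 12.279 × 0.5743 ≈ 7.052 mcg/mL.
Trough 7.1 mcg/mL vs MEC 1 mcg/mL: adequate.

7.1 mcg/mL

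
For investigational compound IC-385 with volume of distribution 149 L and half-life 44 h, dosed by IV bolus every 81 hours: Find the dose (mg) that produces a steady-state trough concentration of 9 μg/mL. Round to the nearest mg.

3463 mg

τ/t½ = 81/44 ≈ 1.8409, so f = (1/2)^(81/44) ≈ 0.279146.
Cmin,ss = (D/Vd)·f/(1−f), so D = Cmin,ss·Vd·(1−f)/f.
D = 9 × 149 × (1−f)/f ≈ 9 × 149 × 2.58235 ≈ 3462.93 mg.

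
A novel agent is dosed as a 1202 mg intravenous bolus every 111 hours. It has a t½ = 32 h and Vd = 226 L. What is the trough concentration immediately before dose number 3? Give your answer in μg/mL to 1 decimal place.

0.5 μg/mL

f = (1/2)^(τ/t½) = (1/2)^(111/32) ≈ 0.0903.
C₀ = D/Vd = 1202/226 ≈ 5.319 μg/mL.
Before the 3rd dose, 2 doses have been given. Superposition: Cmin = C₀·(f + f²).
≈ 5.319 × (0.0903 + 0.0082) ≈ 5.319 × 0.0985 ≈ 0.524 μg/mL.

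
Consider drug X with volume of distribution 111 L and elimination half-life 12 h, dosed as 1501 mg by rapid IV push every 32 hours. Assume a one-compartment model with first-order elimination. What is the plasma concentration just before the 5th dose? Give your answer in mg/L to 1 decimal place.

f = (1/2)^(τ/t½) = (1/2)^(32/12) ≈ 0.1575.
C₀ = D/Vd = 1501/111 ≈ 13.523 mg/L.
Before the 5th dose, 4 doses have been given. Superposition: Cmin = C₀·(f + f² + … + f^4).
≈ 13.523 × (0.1575 + 0.0248 + 0.0039 + 0.0006) ≈ 13.523 × 0.1868 ≈ 2.526 mg/L.

2.5 mg/L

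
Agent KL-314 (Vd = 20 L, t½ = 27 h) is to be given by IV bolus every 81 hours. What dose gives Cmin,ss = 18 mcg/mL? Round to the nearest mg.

τ/t½ = 81/27 ≈ 3, so f = (1/2)^(81/27) ≈ 0.125000.
Cmin,ss = (D/Vd)·f/(1−f), so D = Cmin,ss·Vd·(1−f)/f.
D = 18 × 20 × (1−f)/f ≈ 18 × 20 × 7.00000 ≈ 2520.00 mg.

2520 mg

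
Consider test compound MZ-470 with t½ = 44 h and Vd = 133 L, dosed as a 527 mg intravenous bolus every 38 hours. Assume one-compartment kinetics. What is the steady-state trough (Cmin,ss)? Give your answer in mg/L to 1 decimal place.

Over one 38-h interval, 38/44 ≈ 0.86364 half-lives elapse, leaving f ≈ 0.5496 of each dose.
At steady state, accumulation factor R = 1/(1 − e^(−kτ)) ≈ 2.2202.
Each bolus raises the concentration by D/Vd = 527/133 ≈ 3.962 mg/L.
Cmax,ss = C₀/(1 − f) ≈ 3.962/0.4504 ≈ 8.797 mg/L.
Steady-state trough Cmin,ss = Cmax,ss·f ≈ 8.797 × 0.5496 ≈ 4.835 mg/L.

4.8 mg/L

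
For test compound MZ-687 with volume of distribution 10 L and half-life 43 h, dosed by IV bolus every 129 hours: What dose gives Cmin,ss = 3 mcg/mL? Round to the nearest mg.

τ/t½ = 129/43 ≈ 3, so f = (1/2)^(129/43) ≈ 0.125000.
Cmin,ss = (D/Vd)·f/(1−f), so D = Cmin,ss·Vd·(1−f)/f.
D = 3 × 10 × (1−f)/f ≈ 3 × 10 × 7.00000 ≈ 210.00 mg.

210 mg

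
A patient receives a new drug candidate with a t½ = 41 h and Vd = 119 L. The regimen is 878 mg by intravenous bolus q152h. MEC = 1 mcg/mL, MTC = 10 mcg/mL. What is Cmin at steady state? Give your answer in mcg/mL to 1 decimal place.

0.6 mcg/mL

τ/t½ = 152/41 ≈ 3.7073, so fraction remaining f = (1/2)^(152/41) ≈ 0.0766.
Accumulation ratio R = 1/(1 − f) ≈ 1/0.9234 ≈ 1.0830.
Single-dose peak C₀ = D/Vd = 878/119 ≈ 7.378 mcg/mL.
Steady-state peak Cmax,ss = C₀·R ≈ 7.378 × 1.0830 ≈ 7.990 mcg/mL.
Steady-state trough Cmin,ss = Cmax,ss·f ≈ 7.990 × 0.0766 ≈ 0.612 mcg/mL.
Trough 0.6 mcg/mL vs MEC 1 mcg/mL: subtherapeutic.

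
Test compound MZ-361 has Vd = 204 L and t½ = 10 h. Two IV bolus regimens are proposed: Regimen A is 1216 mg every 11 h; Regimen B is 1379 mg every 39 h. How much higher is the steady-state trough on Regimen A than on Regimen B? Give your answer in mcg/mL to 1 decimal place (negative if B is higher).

Regimen A: f = (1/2)^(11/10) ≈ 0.4665; Cmin,ss = (1216/204)·f/(1−f) ≈ 5.212 mcg/mL.
Regimen B: f = (1/2)^(39/10) ≈ 0.0670; Cmin,ss = (1379/204)·f/(1−f) ≈ 0.485 mcg/mL.
Difference ≈ 5.212 − 0.485 ≈ 4.727 mcg/mL.

4.7 mcg/mL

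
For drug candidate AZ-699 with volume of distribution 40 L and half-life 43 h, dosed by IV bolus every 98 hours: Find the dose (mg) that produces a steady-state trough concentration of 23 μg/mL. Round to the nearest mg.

3545 mg

τ/t½ = 98/43 ≈ 2.2791, so f = (1/2)^(98/43) ≈ 0.206031.
Cmin,ss = (D/Vd)·f/(1−f), so D = Cmin,ss·Vd·(1−f)/f.
D = 23 × 40 × (1−f)/f ≈ 23 × 40 × 3.85364 ≈ 3545.35 mg.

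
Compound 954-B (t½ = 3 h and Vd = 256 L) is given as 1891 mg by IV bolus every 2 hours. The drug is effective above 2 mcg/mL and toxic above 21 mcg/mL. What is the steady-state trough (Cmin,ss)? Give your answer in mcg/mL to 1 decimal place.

τ/t½ = 2/3 ≈ 0.66667, so fraction remaining f = (1/2)^(2/3) ≈ 0.6300.
Single-dose peak C₀ = D/Vd = 1891/256 ≈ 7.387 mcg/mL.
Steady-state trough Cmin,ss = C₀·f/(1−f) ≈ 7.387 × 0.6300/0.3700 ≈ 12.578 mcg/mL.
Trough 12.6 mcg/mL vs MEC 2 mcg/mL: adequate.

12.6 mcg/mL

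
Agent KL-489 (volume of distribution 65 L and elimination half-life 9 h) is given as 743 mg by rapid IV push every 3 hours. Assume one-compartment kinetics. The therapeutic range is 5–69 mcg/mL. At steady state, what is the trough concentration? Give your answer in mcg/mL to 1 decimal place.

τ/t½ = 3/9 ≈ 0.33333, so fraction remaining f = (1/2)^(3/9) ≈ 0.7937.
Single-dose peak C₀ = D/Vd = 743/65 ≈ 11.431 mcg/mL.
Steady-state trough Cmin,ss = C₀·f/(1−f) ≈ 11.431 × 0.7937/0.2063 ≈ 43.979 mcg/mL.
Trough 44.0 mcg/mL vs MEC 5 mcg/mL: adequate.

44.0 mcg/mL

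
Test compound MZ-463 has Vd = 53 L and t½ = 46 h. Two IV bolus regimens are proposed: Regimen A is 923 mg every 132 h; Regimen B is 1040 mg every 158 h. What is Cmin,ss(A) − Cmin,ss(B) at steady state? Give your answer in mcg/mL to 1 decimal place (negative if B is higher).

0.8 mcg/mL

Regimen A: f = (1/2)^(132/46) ≈ 0.1368; Cmin,ss = (923/53)·f/(1−f) ≈ 2.760 mcg/mL.
Regimen B: f = (1/2)^(158/46) ≈ 0.0925; Cmin,ss = (1040/53)·f/(1−f) ≈ 2.000 mcg/mL.
Difference ≈ 2.760 − 2.000 ≈ 0.760 mcg/mL.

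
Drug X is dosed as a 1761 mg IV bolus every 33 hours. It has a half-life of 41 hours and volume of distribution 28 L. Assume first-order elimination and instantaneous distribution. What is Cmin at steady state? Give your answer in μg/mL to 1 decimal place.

k = ln2/t½ = ln2/41 ≈ 0.016906 h⁻¹; fraction remaining f = e^(−kτ) = e^(−0.016906×33) ≈ 0.5724.
At steady state, accumulation factor R = 1/(1 − e^(−kτ)) ≈ 2.3386.
Single-dose peak C₀ = D/Vd = 1761/28 ≈ 62.893 μg/mL.
Steady-state peak Cmax,ss = C₀·R ≈ 62.893 × 2.3386 ≈ 147.082 μg/mL.
Steady-state trough Cmin,ss = Cmax,ss·f ≈ 147.082 × 0.5724 ≈ 84.190 μg/mL.

84.2 μg/mL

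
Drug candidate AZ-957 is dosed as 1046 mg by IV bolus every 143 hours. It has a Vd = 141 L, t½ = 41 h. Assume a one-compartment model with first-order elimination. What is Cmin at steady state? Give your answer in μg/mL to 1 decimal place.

τ/t½ = 143/41 ≈ 3.4878, so fraction remaining f = (1/2)^(143/41) ≈ 0.0891.
Each bolus raises the concentration by D/Vd = 1046/141 ≈ 7.418 μg/mL.
Steady-state trough Cmin,ss = C₀·f/(1−f) ≈ 7.418 × 0.0891/0.9109 ≈ 0.726 μg/mL.

0.7 μg/mL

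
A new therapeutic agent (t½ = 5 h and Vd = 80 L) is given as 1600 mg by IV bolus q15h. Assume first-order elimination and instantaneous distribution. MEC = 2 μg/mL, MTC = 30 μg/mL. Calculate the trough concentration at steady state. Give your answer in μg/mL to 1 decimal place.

2.9 μg/mL

The dosing interval is 3 half-lives, so f = 2^(−3) = 0.125.
At steady state, R = 1/(1 − 0.125) = 8/7.
Single-dose peak C₀ = D/Vd = 1600/80 = 20 μg/mL.
Steady-state peak Cmax,ss = C₀·R = 20 × 8/7 ≈ 22.857 μg/mL.
Steady-state trough Cmin,ss = Cmax,ss·f ≈ 22.857 × 0.125 ≈ 2.857 μg/mL.
Trough 2.9 μg/mL vs MEC 2 μg/mL: adequate.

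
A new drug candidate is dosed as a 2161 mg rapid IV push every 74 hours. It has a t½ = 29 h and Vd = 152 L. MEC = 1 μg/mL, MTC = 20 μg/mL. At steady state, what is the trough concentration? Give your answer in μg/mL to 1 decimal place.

2.9 μg/mL

τ/t½ = 74/29 ≈ 2.5517, so fraction remaining f = (1/2)^(74/29) ≈ 0.1706.
At steady state, accumulation factor R = 1/(1 − e^(−kτ)) ≈ 1.2057.
Single-dose peak C₀ = D/Vd = 2161/152 ≈ 14.217 μg/mL.
Cmax,ss = C₀/(1 − f) ≈ 14.217/0.8294 ≈ 17.141 μg/mL.
One interval later, Cmin,ss = Cmax,ss·e^(−kτ) ≈ 17.141 × 0.1706 ≈ 2.924 μg/mL.
Trough 2.9 μg/mL vs MEC 1 μg/mL: adequate.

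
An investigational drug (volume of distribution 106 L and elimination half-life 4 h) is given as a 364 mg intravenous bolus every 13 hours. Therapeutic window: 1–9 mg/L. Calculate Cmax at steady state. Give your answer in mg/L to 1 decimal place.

Over one 13-h interval, 13/4 ≈ 3.25 half-lives elapse, leaving f ≈ 0.1051 of each dose.
At steady state, accumulation factor R = 1/(1 − e^(−kτ)) ≈ 1.1174.
Single-dose peak C₀ = D/Vd = 364/106 ≈ 3.434 mg/L.
Steady-state peak Cmax,ss = C₀·R ≈ 3.434 × 1.1174 ≈ 3.837 mg/L.
Peak 3.8 mg/L vs MTC 9 mg/L: below toxic threshold.

3.8 mg/L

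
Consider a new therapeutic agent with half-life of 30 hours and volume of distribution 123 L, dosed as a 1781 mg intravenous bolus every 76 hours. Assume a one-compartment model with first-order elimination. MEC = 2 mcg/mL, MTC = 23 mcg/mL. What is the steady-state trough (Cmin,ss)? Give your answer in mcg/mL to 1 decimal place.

Over one 76-h interval, 76/30 ≈ 2.5333 half-lives elapse, leaving f ≈ 0.1727 of each dose.
At steady state, accumulation factor R = 1/(1 − e^(−kτ)) ≈ 1.2088.
Each bolus raises the concentration by D/Vd = 1781/123 ≈ 14.480 mcg/mL.
Cmax,ss = C₀/(1 − f) ≈ 14.480/0.8273 ≈ 17.503 mcg/mL.
Steady-state trough Cmin,ss = Cmax,ss·f ≈ 17.503 × 0.1727 ≈ 3.023 mcg/mL.
Trough 3.0 mcg/mL vs MEC 2 mcg/mL: adequate.

3.0 mcg/mL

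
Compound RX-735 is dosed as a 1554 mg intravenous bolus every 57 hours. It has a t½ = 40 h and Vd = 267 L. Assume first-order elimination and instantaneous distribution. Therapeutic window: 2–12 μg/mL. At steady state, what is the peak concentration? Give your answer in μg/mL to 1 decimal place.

Over one 57-h interval, 57/40 ≈ 1.425 half-lives elapse, leaving f ≈ 0.3724 of each dose.
At steady state, accumulation factor R = 1/(1 − e^(−kτ)) ≈ 1.5934.
Single-dose peak C₀ = D/Vd = 1554/267 ≈ 5.820 μg/mL.
Cmax,ss = C₀/(1 − f) ≈ 5.820/0.6276 ≈ 9.273 μg/mL.
Peak 9.3 μg/mL vs MTC 12 μg/mL: below toxic threshold.

9.3 μg/mL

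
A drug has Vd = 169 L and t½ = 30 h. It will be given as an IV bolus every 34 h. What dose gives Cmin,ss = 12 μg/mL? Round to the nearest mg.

τ/t½ = 34/30 ≈ 1.1333, so f = (1/2)^(34/30) ≈ 0.455861.
Cmin,ss = (D/Vd)·f/(1−f), so D = Cmin,ss·Vd·(1−f)/f.
D = 12 × 169 × (1−f)/f ≈ 12 × 169 × 1.19365 ≈ 2420.72 mg.

2421 mg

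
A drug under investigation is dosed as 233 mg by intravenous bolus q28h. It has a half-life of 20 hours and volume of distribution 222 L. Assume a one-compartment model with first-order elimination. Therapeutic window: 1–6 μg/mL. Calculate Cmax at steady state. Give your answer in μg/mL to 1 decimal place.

Over one 28-h interval, 28/20 ≈ 1.4 half-lives elapse, leaving f ≈ 0.3789 of each dose.
Accumulation ratio R = 1/(1 − f) ≈ 1/0.6211 ≈ 1.6100.
Each bolus raises the concentration by D/Vd = 233/222 ≈ 1.050 μg/mL.
Steady-state peak Cmax,ss = C₀·R ≈ 1.050 × 1.6100 ≈ 1.691 μg/mL.
Peak 1.7 μg/mL vs MTC 6 μg/mL: below toxic threshold.

1.7 μg/mL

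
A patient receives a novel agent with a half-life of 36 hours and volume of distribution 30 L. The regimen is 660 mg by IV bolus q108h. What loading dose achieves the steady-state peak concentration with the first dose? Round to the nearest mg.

754 mg

f = (1/2)^(108/36) ≈ 0.125000; accumulation ratio R = 1/(1−f) ≈ 1.14286.
Loading dose to hit Cmax,ss on first dose: D_load = D_maint·R ≈ 660 × 1.14286 ≈ 754.29 mg.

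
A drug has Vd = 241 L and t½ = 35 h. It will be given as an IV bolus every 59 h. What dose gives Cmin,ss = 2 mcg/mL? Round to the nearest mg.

τ/t½ = 59/35 ≈ 1.6857, so f = (1/2)^(59/35) ≈ 0.310849.
Cmin,ss = (D/Vd)·f/(1−f), so D = Cmin,ss·Vd·(1−f)/f.
D = 2 × 241 × (1−f)/f ≈ 2 × 241 × 2.21700 ≈ 1068.59 mg.

1069 mg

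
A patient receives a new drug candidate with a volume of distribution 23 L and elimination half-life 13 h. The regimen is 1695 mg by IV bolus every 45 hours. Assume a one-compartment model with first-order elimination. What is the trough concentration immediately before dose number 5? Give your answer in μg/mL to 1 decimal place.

f = (1/2)^(τ/t½) = (1/2)^(45/13) ≈ 0.0908.
C₀ = D/Vd = 1695/23 ≈ 73.696 μg/mL.
Before the 5th dose, 4 doses have been given. Superposition: Cmin = C₀·(f + f² + … + f^4).
≈ 73.696 × (0.0908 + 0.0082 + 0.0007 + 0.0001) ≈ 73.696 × 0.0998 ≈ 7.355 μg/mL.

7.4 μg/mL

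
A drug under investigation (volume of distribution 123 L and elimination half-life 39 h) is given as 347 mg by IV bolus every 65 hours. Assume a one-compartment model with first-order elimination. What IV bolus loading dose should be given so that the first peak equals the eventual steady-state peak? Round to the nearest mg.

f = (1/2)^(65/39) ≈ 0.314980; accumulation ratio R = 1/(1−f) ≈ 1.45981.
Loading dose to hit Cmax,ss on first dose: D_load = D_maint·R ≈ 347 × 1.45981 ≈ 506.55 mg.

507 mg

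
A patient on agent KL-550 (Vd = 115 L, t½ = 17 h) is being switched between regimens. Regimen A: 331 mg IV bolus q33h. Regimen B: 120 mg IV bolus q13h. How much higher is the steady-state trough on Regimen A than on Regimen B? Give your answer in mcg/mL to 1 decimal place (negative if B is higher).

Regimen A: f = (1/2)^(33/17) ≈ 0.2604; Cmin,ss = (331/115)·f/(1−f) ≈ 1.013 mcg/mL.
Regimen B: f = (1/2)^(13/17) ≈ 0.5886; Cmin,ss = (120/115)·f/(1−f) ≈ 1.493 mcg/mL.
Difference ≈ 1.013 − 1.493 ≈ -0.480 mcg/mL.

-0.5 mcg/mL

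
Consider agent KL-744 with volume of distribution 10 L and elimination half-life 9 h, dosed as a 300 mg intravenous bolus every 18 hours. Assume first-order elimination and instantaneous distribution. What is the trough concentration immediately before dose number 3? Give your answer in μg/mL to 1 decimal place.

9.4 μg/mL

f = (1/2)^(τ/t½) = (1/2)^(18/9) ≈ 0.2500.
C₀ = D/Vd = 300/10 ≈ 30.000 μg/mL.
Before the 3rd dose, 2 doses have been given. Superposition: Cmin = C₀·(f + f²).
≈ 30.000 × (0.2500 + 0.0625) ≈ 30.000 × 0.3125 ≈ 9.375 μg/mL.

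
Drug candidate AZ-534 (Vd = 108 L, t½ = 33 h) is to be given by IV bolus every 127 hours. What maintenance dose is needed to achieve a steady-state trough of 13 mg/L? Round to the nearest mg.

τ/t½ = 127/33 ≈ 3.8485, so f = (1/2)^(127/33) ≈ 0.069421.
Cmin,ss = (D/Vd)·f/(1−f), so D = Cmin,ss·Vd·(1−f)/f.
D = 13 × 108 × (1−f)/f ≈ 13 × 108 × 13.40486 ≈ 18820.42 mg.

18820 mg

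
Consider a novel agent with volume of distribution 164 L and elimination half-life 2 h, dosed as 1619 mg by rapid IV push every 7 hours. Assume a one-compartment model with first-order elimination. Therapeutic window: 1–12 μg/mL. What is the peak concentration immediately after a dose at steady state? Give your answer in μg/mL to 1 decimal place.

10.8 μg/mL

τ/t½ = 7/2 ≈ 3.5, so fraction remaining f = (1/2)^(7/2) ≈ 0.0884.
Accumulation ratio R = 1/(1 − f) ≈ 1/0.9116 ≈ 1.0970.
Each bolus raises the concentration by D/Vd = 1619/164 ≈ 9.872 μg/mL.
Steady-state peak Cmax,ss = C₀·R ≈ 9.872 × 1.0970 ≈ 10.830 μg/mL.
Peak 10.8 μg/mL vs MTC 12 μg/mL: below toxic threshold.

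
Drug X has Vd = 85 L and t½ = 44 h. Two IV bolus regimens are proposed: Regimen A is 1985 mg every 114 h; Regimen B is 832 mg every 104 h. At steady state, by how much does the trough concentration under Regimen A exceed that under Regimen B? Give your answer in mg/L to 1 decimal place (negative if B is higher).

Regimen A: f = (1/2)^(114/44) ≈ 0.1660; Cmin,ss = (1985/85)·f/(1−f) ≈ 4.648 mg/L.
Regimen B: f = (1/2)^(104/44) ≈ 0.1943; Cmin,ss = (832/85)·f/(1−f) ≈ 2.360 mg/L.
Difference ≈ 4.648 − 2.360 ≈ 2.288 mg/L.

2.3 mg/L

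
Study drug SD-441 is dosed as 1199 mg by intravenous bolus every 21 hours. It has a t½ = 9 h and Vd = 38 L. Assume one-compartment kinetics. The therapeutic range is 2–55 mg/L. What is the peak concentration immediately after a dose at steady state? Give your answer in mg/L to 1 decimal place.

Over one 21-h interval, 21/9 ≈ 2.3333 half-lives elapse, leaving f ≈ 0.1984 of each dose.
At steady state, accumulation factor R = 1/(1 − e^(−kτ)) ≈ 1.2475.
Single-dose peak C₀ = D/Vd = 1199/38 ≈ 31.553 mg/L.
Steady-state peak Cmax,ss = C₀·R ≈ 31.553 × 1.2475 ≈ 39.362 mg/L.
Peak 39.4 mg/L vs MTC 55 mg/L: below toxic threshold.

39.4 mg/L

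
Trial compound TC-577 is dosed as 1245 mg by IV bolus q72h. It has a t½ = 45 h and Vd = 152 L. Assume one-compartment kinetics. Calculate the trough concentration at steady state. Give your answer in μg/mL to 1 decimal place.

4.0 μg/mL

Over one 72-h interval, 72/45 ≈ 1.6 half-lives elapse, leaving f ≈ 0.3299 of each dose.
Each bolus raises the concentration by D/Vd = 1245/152 ≈ 8.191 μg/mL.
Steady-state trough Cmin,ss = C₀·f/(1−f) ≈ 8.191 × 0.3299/0.6701 ≈ 4.033 μg/mL.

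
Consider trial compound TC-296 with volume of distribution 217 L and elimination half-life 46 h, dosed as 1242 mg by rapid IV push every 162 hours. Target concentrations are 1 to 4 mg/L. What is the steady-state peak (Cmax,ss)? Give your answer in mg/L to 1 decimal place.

Over one 162-h interval, 162/46 ≈ 3.5217 half-lives elapse, leaving f ≈ 0.0871 of each dose.
At steady state, accumulation factor R = 1/(1 − e^(−kτ)) ≈ 1.0954.
Each bolus raises the concentration by D/Vd = 1242/217 ≈ 5.724 mg/L.
Steady-state peak Cmax,ss = C₀·R ≈ 5.724 × 1.0954 ≈ 6.270 mg/L.
Peak 6.3 mg/L vs MTC 4 mg/L: exceeds toxic threshold.

6.3 mg/L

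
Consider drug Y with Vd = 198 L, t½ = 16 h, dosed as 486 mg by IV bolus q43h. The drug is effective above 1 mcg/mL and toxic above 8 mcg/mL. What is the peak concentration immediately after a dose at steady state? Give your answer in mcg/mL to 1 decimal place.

2.9 mcg/mL

k = ln2/t½ = ln2/16 ≈ 0.043322 h⁻¹; fraction remaining f = e^(−kτ) = e^(−0.043322×43) ≈ 0.1552.
Accumulation ratio R = 1/(1 − f) ≈ 1/0.8448 ≈ 1.1837.
Each bolus raises the concentration by D/Vd = 486/198 ≈ 2.455 mcg/mL.
Steady-state peak Cmax,ss = C₀·R ≈ 2.455 × 1.1837 ≈ 2.906 mcg/mL.
Peak 2.9 mcg/mL vs MTC 8 mcg/mL: below toxic threshold.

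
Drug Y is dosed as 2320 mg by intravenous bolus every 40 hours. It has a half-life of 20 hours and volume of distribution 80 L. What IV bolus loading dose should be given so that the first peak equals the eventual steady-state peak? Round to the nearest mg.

3093 mg

f = (1/2)^(40/20) ≈ 0.250000; accumulation ratio R = 1/(1−f) ≈ 1.33333.
Loading dose to hit Cmax,ss on first dose: D_load = D_maint·R ≈ 2320 × 1.33333 ≈ 3093.33 mg.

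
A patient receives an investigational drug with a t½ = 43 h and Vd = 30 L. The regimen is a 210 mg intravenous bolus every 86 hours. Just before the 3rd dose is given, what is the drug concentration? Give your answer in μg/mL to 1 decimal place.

f = (1/2)^(τ/t½) = (1/2)^(86/43) ≈ 0.2500.
C₀ = D/Vd = 210/30 ≈ 7.000 μg/mL.
Before the 3rd dose, 2 doses have been given. Superposition: Cmin = C₀·(f + f²).
≈ 7.000 × (0.2500 + 0.0625) ≈ 7.000 × 0.3125 ≈ 2.188 μg/mL.

2.2 μg/mL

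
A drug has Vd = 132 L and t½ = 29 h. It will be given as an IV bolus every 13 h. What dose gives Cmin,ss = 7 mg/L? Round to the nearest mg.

τ/t½ = 13/29 ≈ 0.44828, so f = (1/2)^(13/29) ≈ 0.732918.
Cmin,ss = (D/Vd)·f/(1−f), so D = Cmin,ss·Vd·(1−f)/f.
D = 7 × 132 × (1−f)/f ≈ 7 × 132 × 0.36441 ≈ 336.71 mg.

337 mg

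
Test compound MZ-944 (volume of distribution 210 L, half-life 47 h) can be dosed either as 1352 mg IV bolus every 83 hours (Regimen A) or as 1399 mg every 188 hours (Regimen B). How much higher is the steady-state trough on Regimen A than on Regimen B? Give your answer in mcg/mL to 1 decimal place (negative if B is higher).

2.2 mcg/mL

Regimen A: f = (1/2)^(83/47) ≈ 0.2940; Cmin,ss = (1352/210)·f/(1−f) ≈ 2.681 mcg/mL.
Regimen B: f = (1/2)^(188/47) ≈ 0.0625; Cmin,ss = (1399/210)·f/(1−f) ≈ 0.444 mcg/mL.
Difference ≈ 2.681 − 0.444 ≈ 2.237 mcg/mL.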